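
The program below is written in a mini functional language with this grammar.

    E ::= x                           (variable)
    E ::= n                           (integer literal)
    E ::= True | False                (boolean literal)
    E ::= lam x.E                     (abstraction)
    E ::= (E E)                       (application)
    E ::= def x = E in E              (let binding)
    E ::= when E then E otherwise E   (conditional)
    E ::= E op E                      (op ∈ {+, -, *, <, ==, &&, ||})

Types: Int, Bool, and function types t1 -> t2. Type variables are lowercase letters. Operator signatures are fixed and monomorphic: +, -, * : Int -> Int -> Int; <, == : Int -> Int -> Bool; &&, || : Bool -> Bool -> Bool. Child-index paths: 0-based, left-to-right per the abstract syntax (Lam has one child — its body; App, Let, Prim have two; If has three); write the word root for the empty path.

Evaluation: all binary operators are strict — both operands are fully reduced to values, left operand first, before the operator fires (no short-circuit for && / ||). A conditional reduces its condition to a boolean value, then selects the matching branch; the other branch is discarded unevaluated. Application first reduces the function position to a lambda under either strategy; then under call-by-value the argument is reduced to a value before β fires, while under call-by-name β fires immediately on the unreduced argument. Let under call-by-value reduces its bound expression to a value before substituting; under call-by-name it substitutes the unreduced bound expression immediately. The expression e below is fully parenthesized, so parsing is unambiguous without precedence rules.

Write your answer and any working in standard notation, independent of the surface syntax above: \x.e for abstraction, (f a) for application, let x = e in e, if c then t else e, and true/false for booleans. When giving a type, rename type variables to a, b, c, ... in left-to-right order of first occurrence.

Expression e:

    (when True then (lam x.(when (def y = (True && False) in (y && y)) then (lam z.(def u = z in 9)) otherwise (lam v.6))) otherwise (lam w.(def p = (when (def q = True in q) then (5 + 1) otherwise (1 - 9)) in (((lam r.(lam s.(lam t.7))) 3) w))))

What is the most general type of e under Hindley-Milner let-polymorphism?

Trace:
  unify Bool ~ Bool
  unify Bool ~ Bool
  unify Bool ~ Bool
let y : Bool
y : Bool
  unify Bool ~ Bool
y : Bool
  unify Bool ~ Bool
  unify Bool ~ Bool
z : b
let u : b
\z._ : b -> Int
\v._ : c -> Int
  unify b -> Int ~ c -> Int
  unify b ~ c
  unify Int ~ Int
\x._ : a -> c -> Int
let q : Bool
q : Bool
  unify Bool ~ Bool
  unify Int ~ Int
  unify Int ~ Int
  unify Int ~ Int
  unify Int ~ Int
  unify Int ~ Int
let p : Int
\t._ : g -> Int
\s._ : f -> g -> Int
\r._ : e -> f -> g -> Int
  unify e -> f -> g -> Int ~ Int -> h
  unify e ~ Int
  unify f -> g -> Int ~ h
_ _ : f -> g -> Int
w : d
  unify f -> g -> Int ~ d -> i
  unify f ~ d
  unify g -> Int ~ i
_ _ : g -> Int
\w._ : d -> g -> Int
  unify a -> c -> Int ~ d -> g -> Int
  unify a ~ d
  unify c -> Int ~ g -> Int
  unify c ~ g
  unify Int ~ Int

Answer: a -> b -> Int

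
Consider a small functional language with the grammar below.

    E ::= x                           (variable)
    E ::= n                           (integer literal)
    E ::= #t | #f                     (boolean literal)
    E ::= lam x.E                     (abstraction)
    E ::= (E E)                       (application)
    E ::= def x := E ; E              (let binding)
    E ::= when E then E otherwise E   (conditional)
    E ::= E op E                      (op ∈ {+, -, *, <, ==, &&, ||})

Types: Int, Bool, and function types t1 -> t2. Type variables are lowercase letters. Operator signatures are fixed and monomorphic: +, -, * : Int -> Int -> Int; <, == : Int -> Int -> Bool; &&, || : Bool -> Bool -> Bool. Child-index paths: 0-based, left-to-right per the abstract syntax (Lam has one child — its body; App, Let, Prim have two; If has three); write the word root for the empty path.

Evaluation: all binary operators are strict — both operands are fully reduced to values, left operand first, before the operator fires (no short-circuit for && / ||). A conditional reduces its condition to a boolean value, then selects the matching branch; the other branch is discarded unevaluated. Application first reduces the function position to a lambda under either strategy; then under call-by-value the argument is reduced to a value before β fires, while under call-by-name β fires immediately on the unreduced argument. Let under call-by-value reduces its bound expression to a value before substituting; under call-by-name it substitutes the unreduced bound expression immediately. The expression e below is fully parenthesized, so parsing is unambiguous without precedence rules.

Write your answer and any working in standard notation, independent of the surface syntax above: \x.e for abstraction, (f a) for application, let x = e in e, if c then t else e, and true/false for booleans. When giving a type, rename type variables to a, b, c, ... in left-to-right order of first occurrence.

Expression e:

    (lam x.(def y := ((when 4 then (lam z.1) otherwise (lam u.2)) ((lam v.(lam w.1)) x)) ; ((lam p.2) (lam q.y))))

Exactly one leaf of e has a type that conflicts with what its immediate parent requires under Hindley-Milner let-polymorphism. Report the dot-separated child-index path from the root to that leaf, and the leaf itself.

Working:
  unify Int ~ Bool
  FAIL: mismatch Int ~ Bool

Answer: 0.0.0.0 : 4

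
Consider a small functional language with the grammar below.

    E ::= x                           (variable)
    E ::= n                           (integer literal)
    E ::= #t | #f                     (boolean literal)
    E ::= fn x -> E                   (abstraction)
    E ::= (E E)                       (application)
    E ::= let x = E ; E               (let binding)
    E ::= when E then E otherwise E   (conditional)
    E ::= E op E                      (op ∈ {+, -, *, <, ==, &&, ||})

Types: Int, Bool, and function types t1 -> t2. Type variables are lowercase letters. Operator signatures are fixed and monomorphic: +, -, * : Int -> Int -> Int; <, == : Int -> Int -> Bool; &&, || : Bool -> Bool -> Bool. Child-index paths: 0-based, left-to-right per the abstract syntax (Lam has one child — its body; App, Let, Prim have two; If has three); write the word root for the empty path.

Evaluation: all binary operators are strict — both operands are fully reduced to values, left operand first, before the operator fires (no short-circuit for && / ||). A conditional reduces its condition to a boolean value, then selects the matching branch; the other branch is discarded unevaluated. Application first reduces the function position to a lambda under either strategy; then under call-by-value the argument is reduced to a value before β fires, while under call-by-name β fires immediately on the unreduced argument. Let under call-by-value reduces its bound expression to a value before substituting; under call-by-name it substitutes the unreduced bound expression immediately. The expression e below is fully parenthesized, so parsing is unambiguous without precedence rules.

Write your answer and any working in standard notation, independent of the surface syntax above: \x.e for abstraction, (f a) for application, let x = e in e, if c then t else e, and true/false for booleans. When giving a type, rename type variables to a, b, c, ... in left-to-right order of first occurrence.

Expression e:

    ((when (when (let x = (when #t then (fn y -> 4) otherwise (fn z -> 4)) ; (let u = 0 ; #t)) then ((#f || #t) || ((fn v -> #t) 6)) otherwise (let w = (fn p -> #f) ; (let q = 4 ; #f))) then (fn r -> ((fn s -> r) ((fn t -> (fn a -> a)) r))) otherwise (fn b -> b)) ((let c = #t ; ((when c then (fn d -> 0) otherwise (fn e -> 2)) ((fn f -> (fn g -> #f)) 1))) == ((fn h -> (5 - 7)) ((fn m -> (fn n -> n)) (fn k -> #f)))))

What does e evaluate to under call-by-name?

Answer: false

Derivation:
step 0: ((if (if (let x = (if true then (\y.4) else (\z.4)) in (let u = 0 in true)) then ((false || true) || ((\v.true) 6)) else (let w = (\p.false) in (let q = 4 in false))) then (\r.((\s.r) ((\t.(\a.a)) r))) else (\b.b)) ((let c = true in ((if c then (\d.0) else (\e.2)) ((\f.(\g.false)) 1))) == ((\h.(5 - 7)) ((\m.(\n.n)) (\k.false)))))
step 1: [let@0.0.0] ((if (if (let u = 0 in true) then ((false || true) || ((\v.true) 6)) else (let w = (\p.false) in (let q = 4 in false))) then (\r.((\s.r) ((\t.(\a.a)) r))) else (\b.b)) ((let c = true in ((if c then (\d.0) else (\e.2)) ((\f.(\g.false)) 1))) == ((\h.(5 - 7)) ((\m.(\n.n)) (\k.false)))))
step 2: [let@0.0.0] ((if (if true then ((false || true) || ((\v.true) 6)) else (let w = (\p.false) in (let q = 4 in false))) then (\r.((\s.r) ((\t.(\a.a)) r))) else (\b.b)) ((let c = true in ((if c then (\d.0) else (\e.2)) ((\f.(\g.false)) 1))) == ((\h.(5 - 7)) ((\m.(\n.n)) (\k.false)))))
step 3: [if@0.0] ((if ((false || true) || ((\v.true) 6)) then (\r.((\s.r) ((\t.(\a.a)) r))) else (\b.b)) ((let c = true in ((if c then (\d.0) else (\e.2)) ((\f.(\g.false)) 1))) == ((\h.(5 - 7)) ((\m.(\n.n)) (\k.false)))))
step 4: [delta@0.0.0] ((if (true || ((\v.true) 6)) then (\r.((\s.r) ((\t.(\a.a)) r))) else (\b.b)) ((let c = true in ((if c then (\d.0) else (\e.2)) ((\f.(\g.false)) 1))) == ((\h.(5 - 7)) ((\m.(\n.n)) (\k.false)))))
step 5: [beta@0.0.1] ((if (true || true) then (\r.((\s.r) ((\t.(\a.a)) r))) else (\b.b)) ((let c = true in ((if c then (\d.0) else (\e.2)) ((\f.(\g.false)) 1))) == ((\h.(5 - 7)) ((\m.(\n.n)) (\k.false)))))
step 6: [delta@0.0] ((if true then (\r.((\s.r) ((\t.(\a.a)) r))) else (\b.b)) ((let c = true in ((if c then (\d.0) else (\e.2)) ((\f.(\g.false)) 1))) == ((\h.(5 - 7)) ((\m.(\n.n)) (\k.false)))))
step 7: [if@0] ((\r.((\s.r) ((\t.(\a.a)) r))) ((let c = true in ((if c then (\d.0) else (\e.2)) ((\f.(\g.false)) 1))) == ((\h.(5 - 7)) ((\m.(\n.n)) (\k.false)))))
step 8: [beta@root] ((\s.((let c = true in ((if c then (\d.0) else (\e.2)) ((\f.(\g.false)) 1))) == ((\h.(5 - 7)) ((\m.(\n.n)) (\k.false))))) ((\t.(\a.a)) ((let c = true in ((if c then (\d.0) else (\e.2)) ((\f.(\g.false)) 1))) == ((\h.(5 - 7)) ((\m.(\n.n)) (\k.false))))))
step 9: [beta@root] ((let c = true in ((if c then (\d.0) else (\e.2)) ((\f.(\g.false)) 1))) == ((\h.(5 - 7)) ((\m.(\n.n)) (\k.false))))
step 10: [let@0] (((if true then (\d.0) else (\e.2)) ((\f.(\g.false)) 1)) == ((\h.(5 - 7)) ((\m.(\n.n)) (\k.false))))
step 11: [if@0.0] (((\d.0) ((\f.(\g.false)) 1)) == ((\h.(5 - 7)) ((\m.(\n.n)) (\k.false))))
step 12: [beta@0] (0 == ((\h.(5 - 7)) ((\m.(\n.n)) (\k.false))))
step 13: [beta@1] (0 == (5 - 7))
step 14: [delta@1] (0 == -2)
step 15: [delta@root] false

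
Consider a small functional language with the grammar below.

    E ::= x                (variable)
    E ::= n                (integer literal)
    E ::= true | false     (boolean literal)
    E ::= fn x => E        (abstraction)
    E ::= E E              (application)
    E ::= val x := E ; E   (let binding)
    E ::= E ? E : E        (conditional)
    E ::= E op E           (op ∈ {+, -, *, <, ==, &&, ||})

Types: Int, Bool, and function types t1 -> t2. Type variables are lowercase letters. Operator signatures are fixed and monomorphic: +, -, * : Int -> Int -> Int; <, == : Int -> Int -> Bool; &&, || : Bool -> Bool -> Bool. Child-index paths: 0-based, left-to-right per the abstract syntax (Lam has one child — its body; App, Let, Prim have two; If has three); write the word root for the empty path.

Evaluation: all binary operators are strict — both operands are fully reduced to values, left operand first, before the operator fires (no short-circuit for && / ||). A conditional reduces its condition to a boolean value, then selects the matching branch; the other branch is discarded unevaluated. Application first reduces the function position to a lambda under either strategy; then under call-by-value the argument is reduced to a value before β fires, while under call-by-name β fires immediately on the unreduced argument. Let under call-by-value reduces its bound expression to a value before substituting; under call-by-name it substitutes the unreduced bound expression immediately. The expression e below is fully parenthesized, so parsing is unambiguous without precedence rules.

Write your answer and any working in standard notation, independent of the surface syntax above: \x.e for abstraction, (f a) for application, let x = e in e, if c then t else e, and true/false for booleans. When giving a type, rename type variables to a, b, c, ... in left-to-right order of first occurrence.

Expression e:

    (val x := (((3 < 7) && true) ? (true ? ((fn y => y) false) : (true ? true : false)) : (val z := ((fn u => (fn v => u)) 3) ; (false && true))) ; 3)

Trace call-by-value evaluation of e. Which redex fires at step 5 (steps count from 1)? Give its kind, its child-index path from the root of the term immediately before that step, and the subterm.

Answer: beta at 0 : ((\y.y) false)

Derivation:
step 0: (let x = (if ((3 < 7) && true) then (if true then ((\y.y) false) else (if true then true else false)) else (let z = ((\u.(\v.u)) 3) in (false && true))) in 3)
step 1: [delta@0.0.0] (let x = (if (true && true) then (if true then ((\y.y) false) else (if true then true else false)) else (let z = ((\u.(\v.u)) 3) in (false && true))) in 3)
step 2: [delta@0.0] (let x = (if true then (if true then ((\y.y) false) else (if true then true else false)) else (let z = ((\u.(\v.u)) 3) in (false && true))) in 3)
step 3: [if@0] (let x = (if true then ((\y.y) false) else (if true then true else false)) in 3)
step 4: [if@0] (let x = ((\y.y) false) in 3)
step 5: [beta@0] (let x = false in 3)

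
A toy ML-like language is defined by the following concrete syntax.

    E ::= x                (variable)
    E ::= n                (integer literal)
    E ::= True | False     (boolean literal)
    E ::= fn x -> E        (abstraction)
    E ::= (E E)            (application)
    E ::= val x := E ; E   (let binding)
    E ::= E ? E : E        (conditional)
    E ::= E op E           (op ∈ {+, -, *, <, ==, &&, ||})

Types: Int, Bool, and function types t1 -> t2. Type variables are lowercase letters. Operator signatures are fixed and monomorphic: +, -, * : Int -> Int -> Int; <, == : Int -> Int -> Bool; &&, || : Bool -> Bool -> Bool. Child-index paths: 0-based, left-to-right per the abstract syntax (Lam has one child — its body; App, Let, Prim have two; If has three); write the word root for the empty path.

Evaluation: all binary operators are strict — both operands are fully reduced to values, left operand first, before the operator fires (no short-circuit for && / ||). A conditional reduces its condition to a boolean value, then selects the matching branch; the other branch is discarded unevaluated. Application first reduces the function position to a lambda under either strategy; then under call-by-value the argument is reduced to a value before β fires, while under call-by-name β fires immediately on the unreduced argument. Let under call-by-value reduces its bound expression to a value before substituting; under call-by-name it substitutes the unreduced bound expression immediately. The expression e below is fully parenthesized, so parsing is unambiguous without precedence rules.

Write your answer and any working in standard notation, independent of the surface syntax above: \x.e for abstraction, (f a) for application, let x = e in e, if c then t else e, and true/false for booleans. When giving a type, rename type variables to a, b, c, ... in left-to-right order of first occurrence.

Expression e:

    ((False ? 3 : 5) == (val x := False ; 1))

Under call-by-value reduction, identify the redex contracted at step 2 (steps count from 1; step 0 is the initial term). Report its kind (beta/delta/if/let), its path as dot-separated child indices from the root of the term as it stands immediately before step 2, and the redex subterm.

Working:
step 0: ((if false then 3 else 5) == (let x = false in 1))
step 1: [if@0] (5 == (let x = false in 1))
step 2: [let@1] (5 == 1)

Answer: let at 1 : (let x = false in 1)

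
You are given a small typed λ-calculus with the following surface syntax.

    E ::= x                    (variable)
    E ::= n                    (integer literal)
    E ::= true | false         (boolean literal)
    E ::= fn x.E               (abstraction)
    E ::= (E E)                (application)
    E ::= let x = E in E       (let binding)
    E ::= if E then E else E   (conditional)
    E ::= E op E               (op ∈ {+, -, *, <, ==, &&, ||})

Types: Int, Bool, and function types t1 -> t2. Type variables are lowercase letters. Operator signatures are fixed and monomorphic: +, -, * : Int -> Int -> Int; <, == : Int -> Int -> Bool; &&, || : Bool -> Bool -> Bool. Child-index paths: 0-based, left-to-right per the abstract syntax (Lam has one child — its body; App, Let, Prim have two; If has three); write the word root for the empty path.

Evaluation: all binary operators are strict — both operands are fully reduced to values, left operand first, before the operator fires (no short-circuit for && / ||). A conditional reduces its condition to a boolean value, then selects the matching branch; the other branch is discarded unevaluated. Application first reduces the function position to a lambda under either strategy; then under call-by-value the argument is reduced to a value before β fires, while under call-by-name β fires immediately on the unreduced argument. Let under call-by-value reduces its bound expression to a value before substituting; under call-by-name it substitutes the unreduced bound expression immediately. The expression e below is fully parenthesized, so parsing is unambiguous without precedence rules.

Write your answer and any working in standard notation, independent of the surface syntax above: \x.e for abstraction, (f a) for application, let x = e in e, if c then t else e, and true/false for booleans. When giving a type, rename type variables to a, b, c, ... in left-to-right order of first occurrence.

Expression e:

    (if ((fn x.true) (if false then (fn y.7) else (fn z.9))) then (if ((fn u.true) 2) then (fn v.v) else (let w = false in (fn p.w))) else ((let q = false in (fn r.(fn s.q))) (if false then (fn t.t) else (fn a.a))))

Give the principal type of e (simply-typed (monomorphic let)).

Answer: Bool -> Bool

Working:
\x._ : a -> Bool
  unify Bool ~ Bool
\y._ : b -> Int
\z._ : c -> Int
  unify b -> Int ~ c -> Int
  unify b ~ c
  unify Int ~ Int
  unify a -> Bool ~ (c -> Int) -> d
  unify a ~ c -> Int
  unify Bool ~ d
_ _ : Bool
  unify Bool ~ Bool
\u._ : e -> Bool
  unify e -> Bool ~ Int -> f
  unify e ~ Int
  unify Bool ~ f
_ _ : Bool
  unify Bool ~ Bool
v : g
\v._ : g -> g
let w : Bool
w : Bool
\p._ : h -> Bool
  unify g -> g ~ h -> Bool
  unify g ~ h
  unify h ~ Bool
let q : Bool
q : Bool
\s._ : j -> Bool
\r._ : i -> j -> Bool
  unify Bool ~ Bool
t : k
\t._ : k -> k
a : l
\a._ : l -> l
  unify k -> k ~ l -> l
  unify k ~ l
  unify l ~ l
  unify i -> j -> Bool ~ (l -> l) -> m
  unify i ~ l -> l
  unify j -> Bool ~ m
_ _ : j -> Bool
  unify Bool -> Bool ~ j -> Bool
  unify Bool ~ j
  unify Bool ~ Bool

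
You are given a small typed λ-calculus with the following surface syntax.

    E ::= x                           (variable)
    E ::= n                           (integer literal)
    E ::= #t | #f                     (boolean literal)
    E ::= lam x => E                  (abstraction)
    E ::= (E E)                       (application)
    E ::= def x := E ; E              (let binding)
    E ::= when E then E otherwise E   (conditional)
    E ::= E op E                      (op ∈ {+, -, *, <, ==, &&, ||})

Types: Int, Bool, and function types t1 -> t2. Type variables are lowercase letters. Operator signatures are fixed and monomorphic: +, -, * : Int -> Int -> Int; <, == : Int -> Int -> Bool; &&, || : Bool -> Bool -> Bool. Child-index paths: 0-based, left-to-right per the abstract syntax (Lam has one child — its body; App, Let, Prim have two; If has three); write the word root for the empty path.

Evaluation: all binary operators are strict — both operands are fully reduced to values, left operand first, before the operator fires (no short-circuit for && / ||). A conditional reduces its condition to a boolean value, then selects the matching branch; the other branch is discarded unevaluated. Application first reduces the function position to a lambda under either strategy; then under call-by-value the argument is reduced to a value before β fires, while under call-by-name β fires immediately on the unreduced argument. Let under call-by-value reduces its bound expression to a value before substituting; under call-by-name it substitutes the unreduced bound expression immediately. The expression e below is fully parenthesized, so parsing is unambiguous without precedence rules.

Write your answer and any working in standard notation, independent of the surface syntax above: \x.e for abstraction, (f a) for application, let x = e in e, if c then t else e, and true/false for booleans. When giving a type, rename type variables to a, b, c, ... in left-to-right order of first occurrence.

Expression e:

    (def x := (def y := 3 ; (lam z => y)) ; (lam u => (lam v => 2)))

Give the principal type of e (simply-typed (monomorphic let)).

Answer: a -> b -> Int

Derivation:
let y : Int
y : Int
\z._ : a -> Int
let x : a -> Int
\v._ : c -> Int
\u._ : b -> c -> Int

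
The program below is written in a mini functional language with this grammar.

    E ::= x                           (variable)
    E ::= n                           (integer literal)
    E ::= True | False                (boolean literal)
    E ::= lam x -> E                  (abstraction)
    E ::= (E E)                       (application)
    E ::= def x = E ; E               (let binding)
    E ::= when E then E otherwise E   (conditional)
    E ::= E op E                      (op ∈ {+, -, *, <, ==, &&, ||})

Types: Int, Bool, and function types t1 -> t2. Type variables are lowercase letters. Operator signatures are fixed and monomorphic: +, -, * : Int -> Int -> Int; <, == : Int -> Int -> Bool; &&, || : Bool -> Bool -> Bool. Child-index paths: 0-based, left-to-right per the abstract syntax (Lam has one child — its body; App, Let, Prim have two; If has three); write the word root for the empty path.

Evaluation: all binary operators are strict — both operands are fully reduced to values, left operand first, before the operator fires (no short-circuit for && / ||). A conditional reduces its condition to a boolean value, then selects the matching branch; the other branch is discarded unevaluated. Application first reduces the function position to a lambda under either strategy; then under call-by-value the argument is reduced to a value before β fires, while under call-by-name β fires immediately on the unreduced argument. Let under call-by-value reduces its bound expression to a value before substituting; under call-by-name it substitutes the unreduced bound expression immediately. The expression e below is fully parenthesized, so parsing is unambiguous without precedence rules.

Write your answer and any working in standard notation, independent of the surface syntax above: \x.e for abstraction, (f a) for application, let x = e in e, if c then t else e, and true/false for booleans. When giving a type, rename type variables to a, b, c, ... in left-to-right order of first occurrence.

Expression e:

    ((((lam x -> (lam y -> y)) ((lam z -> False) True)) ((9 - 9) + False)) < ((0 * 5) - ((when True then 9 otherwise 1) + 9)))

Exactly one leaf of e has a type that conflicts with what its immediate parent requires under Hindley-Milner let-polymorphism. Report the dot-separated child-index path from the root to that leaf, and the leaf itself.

Trace:
y : b
\y._ : b -> b
\x._ : a -> b -> b
\z._ : c -> Bool
  unify c -> Bool ~ Bool -> d
  unify c ~ Bool
  unify Bool ~ d
_ _ : Bool
  unify a -> b -> b ~ Bool -> e
  unify a ~ Bool
  unify b -> b ~ e
_ _ : b -> b
  unify Int ~ Int
  unify Int ~ Int
  unify Int ~ Int
  unify Bool ~ Int
  FAIL: mismatch Bool ~ Int

Answer: 0.1.1 : false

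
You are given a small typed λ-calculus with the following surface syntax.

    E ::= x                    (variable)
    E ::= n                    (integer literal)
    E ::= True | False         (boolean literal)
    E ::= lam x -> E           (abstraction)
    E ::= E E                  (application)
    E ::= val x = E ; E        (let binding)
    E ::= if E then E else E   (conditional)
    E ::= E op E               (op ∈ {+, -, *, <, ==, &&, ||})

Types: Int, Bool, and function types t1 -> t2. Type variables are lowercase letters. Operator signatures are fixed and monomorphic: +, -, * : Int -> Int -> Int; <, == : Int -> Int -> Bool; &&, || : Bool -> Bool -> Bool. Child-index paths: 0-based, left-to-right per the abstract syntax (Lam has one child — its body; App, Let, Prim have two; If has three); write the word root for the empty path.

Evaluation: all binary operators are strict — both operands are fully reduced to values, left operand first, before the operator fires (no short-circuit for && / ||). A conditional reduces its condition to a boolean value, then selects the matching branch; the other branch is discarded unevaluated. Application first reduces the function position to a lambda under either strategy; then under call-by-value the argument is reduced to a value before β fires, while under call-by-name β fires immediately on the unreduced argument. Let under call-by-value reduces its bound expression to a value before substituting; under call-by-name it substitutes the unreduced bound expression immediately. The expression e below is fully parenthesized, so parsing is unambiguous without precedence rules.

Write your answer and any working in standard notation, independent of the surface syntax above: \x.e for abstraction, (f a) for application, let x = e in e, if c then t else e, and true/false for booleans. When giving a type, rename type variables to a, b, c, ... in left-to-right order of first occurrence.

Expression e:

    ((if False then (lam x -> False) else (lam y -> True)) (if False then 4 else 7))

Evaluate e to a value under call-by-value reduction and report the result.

Trace:
step 0: ((if false then (\x.false) else (\y.true)) (if false then 4 else 7))
step 1: [if@0] ((\y.true) (if false then 4 else 7))
step 2: [if@1] ((\y.true) 7)
step 3: [beta@root] true

Answer: true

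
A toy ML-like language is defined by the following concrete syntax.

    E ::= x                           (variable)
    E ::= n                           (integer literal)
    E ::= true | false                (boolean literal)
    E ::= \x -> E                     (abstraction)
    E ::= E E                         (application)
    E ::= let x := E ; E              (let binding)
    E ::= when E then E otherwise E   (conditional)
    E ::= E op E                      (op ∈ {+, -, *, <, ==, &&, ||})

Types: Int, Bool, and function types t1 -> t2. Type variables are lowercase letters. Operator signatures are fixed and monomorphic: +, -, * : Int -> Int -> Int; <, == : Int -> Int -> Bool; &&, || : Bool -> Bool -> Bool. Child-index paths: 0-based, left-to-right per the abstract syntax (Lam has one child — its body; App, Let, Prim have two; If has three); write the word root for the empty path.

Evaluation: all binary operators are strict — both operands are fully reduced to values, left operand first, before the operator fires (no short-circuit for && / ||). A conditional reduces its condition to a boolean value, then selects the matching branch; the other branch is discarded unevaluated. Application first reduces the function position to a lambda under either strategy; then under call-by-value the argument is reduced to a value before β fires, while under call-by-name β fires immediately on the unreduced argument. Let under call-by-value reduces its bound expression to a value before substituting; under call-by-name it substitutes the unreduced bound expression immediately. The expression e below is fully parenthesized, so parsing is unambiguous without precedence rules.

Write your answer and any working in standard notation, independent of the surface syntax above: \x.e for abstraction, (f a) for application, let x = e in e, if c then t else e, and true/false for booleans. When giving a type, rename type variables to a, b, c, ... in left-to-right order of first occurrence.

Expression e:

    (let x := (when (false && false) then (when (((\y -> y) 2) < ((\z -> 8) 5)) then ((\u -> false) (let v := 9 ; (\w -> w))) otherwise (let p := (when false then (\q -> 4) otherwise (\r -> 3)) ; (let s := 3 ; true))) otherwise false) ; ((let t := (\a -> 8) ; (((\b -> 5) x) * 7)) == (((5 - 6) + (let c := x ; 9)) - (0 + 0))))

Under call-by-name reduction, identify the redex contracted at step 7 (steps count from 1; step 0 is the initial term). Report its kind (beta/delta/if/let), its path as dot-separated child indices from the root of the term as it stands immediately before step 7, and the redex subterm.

Derivation:
step 0: (let x = (if (false && false) then (if (((\y.y) 2) < ((\z.8) 5)) then ((\u.false) (let v = 9 in (\w.w))) else (let p = (if false then (\q.4) else (\r.3)) in (let s = 3 in true))) else false) in ((let t = (\a.8) in (((\b.5) x) * 7)) == (((5 - 6) + (let c = x in 9)) - (0 + 0))))
step 1: [let@root] ((let t = (\a.8) in (((\b.5) (if (false && false) then (if (((\y.y) 2) < ((\z.8) 5)) then ((\u.false) (let v = 9 in (\w.w))) else (let p = (if false then (\q.4) else (\r.3)) in (let s = 3 in true))) else false)) * 7)) == (((5 - 6) + (let c = (if (false && false) then (if (((\y.y) 2) < ((\z.8) 5)) then ((\u.false) (let v = 9 in (\w.w))) else (let p = (if false then (\q.4) else (\r.3)) in (let s = 3 in true))) else false) in 9)) - (0 + 0)))
step 2: [let@0] ((((\b.5) (if (false && false) then (if (((\y.y) 2) < ((\z.8) 5)) then ((\u.false) (let v = 9 in (\w.w))) else (let p = (if false then (\q.4) else (\r.3)) in (let s = 3 in true))) else false)) * 7) == (((5 - 6) + (let c = (if (false && false) then (if (((\y.y) 2) < ((\z.8) 5)) then ((\u.false) (let v = 9 in (\w.w))) else (let p = (if false then (\q.4) else (\r.3)) in (let s = 3 in true))) else false) in 9)) - (0 + 0)))
step 3: [beta@0.0] ((5 * 7) == (((5 - 6) + (let c = (if (false && false) then (if (((\y.y) 2) < ((\z.8) 5)) then ((\u.false) (let v = 9 in (\w.w))) else (let p = (if false then (\q.4) else (\r.3)) in (let s = 3 in true))) else false) in 9)) - (0 + 0)))
step 4: [delta@0] (35 == (((5 - 6) + (let c = (if (false && false) then (if (((\y.y) 2) < ((\z.8) 5)) then ((\u.false) (let v = 9 in (\w.w))) else (let p = (if false then (\q.4) else (\r.3)) in (let s = 3 in true))) else false) in 9)) - (0 + 0)))
step 5: [delta@1.0.0] (35 == ((-1 + (let c = (if (false && false) then (if (((\y.y) 2) < ((\z.8) 5)) then ((\u.false) (let v = 9 in (\w.w))) else (let p = (if false then (\q.4) else (\r.3)) in (let s = 3 in true))) else false) in 9)) - (0 + 0)))
step 6: [let@1.0.1] (35 == ((-1 + 9) - (0 + 0)))
step 7: [delta@1.0] (35 == (8 - (0 + 0)))

Answer: delta at 1.0 : (-1 + 9)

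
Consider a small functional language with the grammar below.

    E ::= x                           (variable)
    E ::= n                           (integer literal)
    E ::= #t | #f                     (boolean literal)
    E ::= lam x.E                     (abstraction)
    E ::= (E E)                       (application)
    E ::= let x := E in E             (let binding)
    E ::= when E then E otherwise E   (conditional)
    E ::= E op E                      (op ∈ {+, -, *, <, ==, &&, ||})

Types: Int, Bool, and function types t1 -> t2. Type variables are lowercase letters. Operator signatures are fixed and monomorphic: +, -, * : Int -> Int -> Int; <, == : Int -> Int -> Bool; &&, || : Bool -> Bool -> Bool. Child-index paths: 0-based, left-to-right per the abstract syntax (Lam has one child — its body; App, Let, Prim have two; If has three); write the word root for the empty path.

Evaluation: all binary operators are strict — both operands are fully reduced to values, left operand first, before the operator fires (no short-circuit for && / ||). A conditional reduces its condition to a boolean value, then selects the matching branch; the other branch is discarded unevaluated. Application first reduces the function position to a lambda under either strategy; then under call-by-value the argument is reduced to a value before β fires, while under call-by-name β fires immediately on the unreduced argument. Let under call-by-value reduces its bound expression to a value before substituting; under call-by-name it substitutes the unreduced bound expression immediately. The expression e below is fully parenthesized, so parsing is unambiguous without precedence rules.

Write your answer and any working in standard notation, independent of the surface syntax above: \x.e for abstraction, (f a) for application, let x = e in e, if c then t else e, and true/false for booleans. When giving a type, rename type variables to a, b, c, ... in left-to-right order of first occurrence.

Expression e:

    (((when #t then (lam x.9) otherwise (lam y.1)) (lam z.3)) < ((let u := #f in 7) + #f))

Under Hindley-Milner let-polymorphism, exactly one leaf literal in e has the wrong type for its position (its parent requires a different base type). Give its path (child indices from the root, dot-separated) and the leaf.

Derivation:
  unify Bool ~ Bool
\x._ : a -> Int
\y._ : b -> Int
  unify a -> Int ~ b -> Int
  unify a ~ b
  unify Int ~ Int
\z._ : c -> Int
  unify b -> Int ~ (c -> Int) -> d
  unify b ~ c -> Int
  unify Int ~ d
_ _ : Int
  unify Int ~ Int
let u : Bool
  unify Int ~ Int
  unify Bool ~ Int
  FAIL: mismatch Bool ~ Int

Answer: 1.1 : false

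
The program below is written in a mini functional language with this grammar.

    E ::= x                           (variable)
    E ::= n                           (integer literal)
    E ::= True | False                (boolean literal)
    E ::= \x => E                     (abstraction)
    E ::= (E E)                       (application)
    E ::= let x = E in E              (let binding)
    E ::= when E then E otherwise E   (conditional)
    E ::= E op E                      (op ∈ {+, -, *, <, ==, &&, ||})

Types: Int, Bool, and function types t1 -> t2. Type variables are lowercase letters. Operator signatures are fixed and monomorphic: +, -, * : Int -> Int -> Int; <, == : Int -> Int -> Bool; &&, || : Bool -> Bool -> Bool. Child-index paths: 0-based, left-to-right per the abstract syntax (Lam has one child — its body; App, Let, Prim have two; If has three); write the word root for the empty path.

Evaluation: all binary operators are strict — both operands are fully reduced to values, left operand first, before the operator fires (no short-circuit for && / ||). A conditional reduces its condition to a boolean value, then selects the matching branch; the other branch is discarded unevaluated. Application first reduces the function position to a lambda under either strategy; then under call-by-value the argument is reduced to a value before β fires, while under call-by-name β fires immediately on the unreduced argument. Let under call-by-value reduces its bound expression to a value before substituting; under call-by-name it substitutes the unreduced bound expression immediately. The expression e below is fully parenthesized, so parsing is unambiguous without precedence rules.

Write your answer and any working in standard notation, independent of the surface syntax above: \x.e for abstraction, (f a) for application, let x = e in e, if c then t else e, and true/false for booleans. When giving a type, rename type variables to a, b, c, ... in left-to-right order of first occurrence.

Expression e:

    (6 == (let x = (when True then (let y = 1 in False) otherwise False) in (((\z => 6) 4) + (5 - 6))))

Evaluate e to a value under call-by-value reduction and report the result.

Working:
step 0: (6 == (let x = (if true then (let y = 1 in false) else false) in (((\z.6) 4) + (5 - 6))))
step 1: [if@1.0] (6 == (let x = (let y = 1 in false) in (((\z.6) 4) + (5 - 6))))
step 2: [let@1.0] (6 == (let x = false in (((\z.6) 4) + (5 - 6))))
step 3: [let@1] (6 == (((\z.6) 4) + (5 - 6)))
step 4: [beta@1.0] (6 == (6 + (5 - 6)))
step 5: [delta@1.1] (6 == (6 + -1))
step 6: [delta@1] (6 == 5)
step 7: [delta@root] false

Answer: false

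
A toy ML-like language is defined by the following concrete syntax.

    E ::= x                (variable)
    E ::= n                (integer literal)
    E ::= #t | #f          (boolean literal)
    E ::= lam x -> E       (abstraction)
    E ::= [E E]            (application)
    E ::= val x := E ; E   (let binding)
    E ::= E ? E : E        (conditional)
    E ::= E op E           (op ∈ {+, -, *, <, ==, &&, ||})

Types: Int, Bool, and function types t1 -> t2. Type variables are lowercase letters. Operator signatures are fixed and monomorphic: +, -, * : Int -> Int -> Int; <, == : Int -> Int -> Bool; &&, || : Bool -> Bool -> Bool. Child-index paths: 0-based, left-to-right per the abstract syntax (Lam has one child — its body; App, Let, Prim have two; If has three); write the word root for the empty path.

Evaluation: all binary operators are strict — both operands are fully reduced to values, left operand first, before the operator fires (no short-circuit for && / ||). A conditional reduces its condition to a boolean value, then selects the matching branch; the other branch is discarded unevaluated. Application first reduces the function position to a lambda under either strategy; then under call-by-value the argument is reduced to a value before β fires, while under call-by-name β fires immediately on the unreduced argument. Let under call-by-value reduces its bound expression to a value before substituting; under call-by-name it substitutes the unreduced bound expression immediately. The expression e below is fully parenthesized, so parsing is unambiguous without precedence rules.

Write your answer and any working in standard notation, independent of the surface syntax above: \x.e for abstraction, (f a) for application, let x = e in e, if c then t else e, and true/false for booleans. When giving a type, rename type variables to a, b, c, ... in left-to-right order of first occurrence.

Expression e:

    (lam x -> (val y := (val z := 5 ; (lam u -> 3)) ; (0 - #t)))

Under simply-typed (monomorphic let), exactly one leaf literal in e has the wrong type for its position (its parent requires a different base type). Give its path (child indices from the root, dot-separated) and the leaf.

Answer: 0.1.1 : true

Working:
let z : Int
\u._ : b -> Int
let y : b -> Int
  unify Int ~ Int
  unify Bool ~ Int
  FAIL: mismatch Bool ~ Int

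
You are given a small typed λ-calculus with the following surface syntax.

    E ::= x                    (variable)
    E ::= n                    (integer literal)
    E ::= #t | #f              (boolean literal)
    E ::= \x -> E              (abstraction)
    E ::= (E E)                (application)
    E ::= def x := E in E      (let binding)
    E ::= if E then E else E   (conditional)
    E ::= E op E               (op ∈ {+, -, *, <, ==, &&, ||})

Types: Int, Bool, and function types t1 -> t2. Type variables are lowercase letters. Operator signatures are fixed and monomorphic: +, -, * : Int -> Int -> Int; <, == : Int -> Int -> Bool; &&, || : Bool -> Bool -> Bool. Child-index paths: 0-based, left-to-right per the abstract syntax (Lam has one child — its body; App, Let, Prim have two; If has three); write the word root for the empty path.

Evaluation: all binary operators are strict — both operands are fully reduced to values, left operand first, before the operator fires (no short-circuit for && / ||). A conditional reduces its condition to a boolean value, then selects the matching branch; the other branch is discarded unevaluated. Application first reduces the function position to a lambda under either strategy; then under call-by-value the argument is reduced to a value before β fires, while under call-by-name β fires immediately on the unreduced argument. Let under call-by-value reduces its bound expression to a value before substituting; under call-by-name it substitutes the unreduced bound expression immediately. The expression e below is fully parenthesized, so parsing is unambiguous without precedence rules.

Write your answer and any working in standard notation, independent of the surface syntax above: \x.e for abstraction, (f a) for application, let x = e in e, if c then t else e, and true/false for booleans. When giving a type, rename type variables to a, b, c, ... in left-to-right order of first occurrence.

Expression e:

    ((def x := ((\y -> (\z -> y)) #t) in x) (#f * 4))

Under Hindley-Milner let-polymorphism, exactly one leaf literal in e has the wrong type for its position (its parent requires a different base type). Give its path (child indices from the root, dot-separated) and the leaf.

Working:
y : a
\z._ : b -> a
\y._ : a -> b -> a
  unify a -> b -> a ~ Bool -> c
  unify a ~ Bool
  unify b -> Bool ~ c
_ _ : b -> Bool
let x : forall. b -> Bool
x : d -> Bool
  unify Bool ~ Int
  FAIL: mismatch Bool ~ Int

Answer: 1.0 : false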